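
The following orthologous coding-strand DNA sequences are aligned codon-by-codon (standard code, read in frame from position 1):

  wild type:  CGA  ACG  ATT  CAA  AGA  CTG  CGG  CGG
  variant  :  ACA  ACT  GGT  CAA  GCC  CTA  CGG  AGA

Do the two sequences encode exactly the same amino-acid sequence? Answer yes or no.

Codon 1: CGA Arg / ACA Thr — nonsynonymous.
Codon 2: ACG Thr / ACT Thr — synonymous.
Codon 3: ATT Ile / GGT Gly — nonsynonymous.
Codon 4: CAA Gln / CAA Gln — identical.
Codon 5: AGA Arg / GCC Ala — nonsynonymous.
Codon 6: CTG Leu / CTA Leu — synonymous.
Codon 7: CGG Arg / CGG Arg — identical.
Codon 8: CGG Arg / AGA Arg — synonymous.
Nonsynonymous differences: 3 → different protein.

no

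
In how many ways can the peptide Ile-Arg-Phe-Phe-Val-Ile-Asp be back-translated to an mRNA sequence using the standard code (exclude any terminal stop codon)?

Ile: 3 codons.
Arg: 6 codons.
Phe: 2 codons.
Phe: 2 codons.
Val: 4 codons.
Ile: 3 codons.
Asp: 2 codons.
3 × 6 × 2 × 2 × 4 × 3 × 2 = 1728.

1728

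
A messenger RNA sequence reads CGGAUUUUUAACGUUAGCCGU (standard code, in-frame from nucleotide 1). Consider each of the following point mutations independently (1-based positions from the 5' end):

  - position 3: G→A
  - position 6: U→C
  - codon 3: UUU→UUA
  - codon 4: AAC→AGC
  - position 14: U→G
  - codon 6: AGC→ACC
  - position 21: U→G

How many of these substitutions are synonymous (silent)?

Codon 1: CGG (Arg) → CGA (Arg) — synonymous.
Codon 2: AUU (Ile) → AUC (Ile) — synonymous.
Codon 3: UUU (Phe) → UUA (Leu) — missense.
Codon 4: AAC (Asn) → AGC (Ser) — missense.
Codon 5: GUU (Val) → GGU (Gly) — missense.
Codon 6: AGC (Ser) → ACC (Thr) — missense.
Codon 7: CGU (Arg) → CGG (Arg) — synonymous.
Synonymous: 3 of 7.

3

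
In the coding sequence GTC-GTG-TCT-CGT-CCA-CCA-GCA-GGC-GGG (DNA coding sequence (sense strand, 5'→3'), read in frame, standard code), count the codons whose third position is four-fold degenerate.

9

Codon 1 GTC (Val): third position 4-fold.
Codon 2 GTG (Val): third position 4-fold.
Codon 3 TCT (Ser): third position 4-fold.
Codon 4 CGT (Arg): third position 4-fold.
Codon 5 CCA (Pro): third position 4-fold.
Codon 6 CCA (Pro): third position 4-fold.
Codon 7 GCA (Ala): third position 4-fold.
Codon 8 GGC (Gly): third position 4-fold.
Codon 9 GGG (Gly): third position 4-fold.
Four-fold degenerate third positions: 9.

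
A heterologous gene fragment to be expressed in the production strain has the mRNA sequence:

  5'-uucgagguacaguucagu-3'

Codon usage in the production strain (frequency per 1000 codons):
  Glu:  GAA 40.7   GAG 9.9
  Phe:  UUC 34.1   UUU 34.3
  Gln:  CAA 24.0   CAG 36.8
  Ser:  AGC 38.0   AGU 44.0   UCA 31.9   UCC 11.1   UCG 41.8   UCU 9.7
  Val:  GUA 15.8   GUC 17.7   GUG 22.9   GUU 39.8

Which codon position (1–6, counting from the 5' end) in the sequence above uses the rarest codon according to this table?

Codon 1 UUC (Phe): 34.1 per 1000.
Codon 2 GAG (Glu): 9.9 per 1000.
Codon 3 GUA (Val): 15.8 per 1000.
Codon 4 CAG (Gln): 36.8 per 1000.
Codon 5 UUC (Phe): 34.1 per 1000.
Codon 6 AGU (Ser): 44.0 per 1000.
Lowest frequency is 9.9 at codon 2.

2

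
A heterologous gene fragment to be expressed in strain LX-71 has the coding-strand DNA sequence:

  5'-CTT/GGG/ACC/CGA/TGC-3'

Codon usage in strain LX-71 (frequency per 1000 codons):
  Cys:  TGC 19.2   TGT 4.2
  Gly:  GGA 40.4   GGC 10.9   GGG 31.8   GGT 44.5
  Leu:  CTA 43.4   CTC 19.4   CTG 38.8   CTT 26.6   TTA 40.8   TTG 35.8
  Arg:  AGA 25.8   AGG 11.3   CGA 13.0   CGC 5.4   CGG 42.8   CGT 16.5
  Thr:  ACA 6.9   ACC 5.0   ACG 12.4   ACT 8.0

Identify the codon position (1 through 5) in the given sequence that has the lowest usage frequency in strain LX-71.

3

Codon 1 CTT (Leu): 26.6 per 1000.
Codon 2 GGG (Gly): 31.8 per 1000.
Codon 3 ACC (Thr): 5.0 per 1000.
Codon 4 CGA (Arg): 13.0 per 1000.
Codon 5 TGC (Cys): 19.2 per 1000.
Lowest frequency is 5.0 at codon 3.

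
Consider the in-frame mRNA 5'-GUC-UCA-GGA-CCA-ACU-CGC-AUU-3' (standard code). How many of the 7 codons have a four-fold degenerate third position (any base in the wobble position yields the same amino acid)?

Codon 1 GUC (Val): third position 4-fold.
Codon 2 UCA (Ser): third position 4-fold.
Codon 3 GGA (Gly): third position 4-fold.
Codon 4 CCA (Pro): third position 4-fold.
Codon 5 ACU (Thr): third position 4-fold.
Codon 6 CGC (Arg): third position 4-fold.
Codon 7 AUU (Ile): third position 3-fold.
Four-fold degenerate third positions: 6.

6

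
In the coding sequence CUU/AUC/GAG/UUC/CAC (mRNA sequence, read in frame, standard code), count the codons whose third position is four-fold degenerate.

1

Codon 1 CUU (Leu): third position 4-fold.
Codon 2 AUC (Ile): third position 3-fold.
Codon 3 GAG (Glu): third position 2-fold.
Codon 4 UUC (Phe): third position 2-fold.
Codon 5 CAC (His): third position 2-fold.
Four-fold degenerate third positions: 1.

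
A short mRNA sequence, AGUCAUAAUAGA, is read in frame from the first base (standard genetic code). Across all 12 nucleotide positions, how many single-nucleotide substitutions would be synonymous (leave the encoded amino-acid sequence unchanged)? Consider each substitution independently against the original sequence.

5

Codon 1 (AGU, Ser): 1 synonymous substitution.
Codon 2 (CAU, His): 1 synonymous substitution.
Codon 3 (AAU, Asn): 1 synonymous substitution.
Codon 4 (AGA, Arg): 2 synonymous substitutions.
Total: 1 + 1 + 1 + 2 = 5.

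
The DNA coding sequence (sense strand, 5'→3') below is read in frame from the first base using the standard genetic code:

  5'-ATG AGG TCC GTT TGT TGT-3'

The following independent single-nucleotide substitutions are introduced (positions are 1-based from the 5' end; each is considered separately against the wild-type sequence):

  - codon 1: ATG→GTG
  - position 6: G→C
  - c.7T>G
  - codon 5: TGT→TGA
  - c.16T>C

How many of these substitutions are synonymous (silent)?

0

Codon 1: ATG (Met) → GTG (Val) — missense.
Codon 2: AGG (Arg) → AGC (Ser) — missense.
Codon 3: TCC (Ser) → GCC (Ala) — missense.
Codon 5: TGT (Cys) → TGA (Stop) — nonsense.
Codon 6: TGT (Cys) → CGT (Arg) — missense.
Synonymous: 0 of 5.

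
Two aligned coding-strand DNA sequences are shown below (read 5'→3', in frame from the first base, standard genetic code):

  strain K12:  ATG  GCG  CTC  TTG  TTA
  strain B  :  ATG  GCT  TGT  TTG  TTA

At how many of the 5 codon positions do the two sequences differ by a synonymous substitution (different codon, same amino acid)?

Codon 1: ATG Met / ATG Met — identical.
Codon 2: GCG Ala / GCT Ala — synonymous.
Codon 3: CTC Leu / TGT Cys — nonsynonymous.
Codon 4: TTG Leu / TTG Leu — identical.
Codon 5: TTA Leu / TTA Leu — identical.
Synonymous differences: 1.

1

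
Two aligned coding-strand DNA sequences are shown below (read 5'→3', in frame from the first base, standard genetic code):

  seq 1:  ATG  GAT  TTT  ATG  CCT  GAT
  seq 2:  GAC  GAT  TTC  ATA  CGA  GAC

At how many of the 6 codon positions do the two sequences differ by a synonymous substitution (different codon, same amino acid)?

2

Codon 1: ATG Met / GAC Asp — nonsynonymous.
Codon 2: GAT Asp / GAT Asp — identical.
Codon 3: TTT Phe / TTC Phe — synonymous.
Codon 4: ATG Met / ATA Ile — nonsynonymous.
Codon 5: CCT Pro / CGA Arg — nonsynonymous.
Codon 6: GAT Asp / GAC Asp — synonymous.
Synonymous differences: 2.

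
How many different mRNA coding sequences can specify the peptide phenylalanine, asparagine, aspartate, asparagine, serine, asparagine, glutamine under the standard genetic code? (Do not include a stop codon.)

Phe: 2 codons.
Asn: 2 codons.
Asp: 2 codons.
Asn: 2 codons.
Ser: 6 codons.
Asn: 2 codons.
Gln: 2 codons.
2 × 2 × 2 × 2 × 6 × 2 × 2 = 384.

384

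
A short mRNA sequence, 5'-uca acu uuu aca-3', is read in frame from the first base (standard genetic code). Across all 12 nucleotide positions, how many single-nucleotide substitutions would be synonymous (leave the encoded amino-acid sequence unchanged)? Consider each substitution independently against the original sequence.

10

Codon 1 (UCA, Ser): 3 synonymous substitutions.
Codon 2 (ACU, Thr): 3 synonymous substitutions.
Codon 3 (UUU, Phe): 1 synonymous substitution.
Codon 4 (ACA, Thr): 3 synonymous substitutions.
Total: 3 + 3 + 1 + 3 = 10.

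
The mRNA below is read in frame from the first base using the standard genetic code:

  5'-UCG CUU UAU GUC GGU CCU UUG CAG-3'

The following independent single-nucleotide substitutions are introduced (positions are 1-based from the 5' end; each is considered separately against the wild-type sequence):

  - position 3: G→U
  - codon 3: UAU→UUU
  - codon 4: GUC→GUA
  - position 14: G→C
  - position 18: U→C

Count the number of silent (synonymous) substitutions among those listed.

Codon 1: UCG (Ser) → UCU (Ser) — synonymous.
Codon 3: UAU (Tyr) → UUU (Phe) — missense.
Codon 4: GUC (Val) → GUA (Val) — synonymous.
Codon 5: GGU (Gly) → GCU (Ala) — missense.
Codon 6: CCU (Pro) → CCC (Pro) — synonymous.
Synonymous: 3 of 5.

3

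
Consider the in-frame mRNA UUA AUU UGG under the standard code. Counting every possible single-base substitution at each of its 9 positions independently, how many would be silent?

Codon 1 (UUA, Leu): 2 synonymous substitutions.
Codon 2 (AUU, Ile): 2 synonymous substitutions.
Codon 3 (UGG, Trp): 0 synonymous substitutions.
Total: 2 + 2 + 0 = 4.

4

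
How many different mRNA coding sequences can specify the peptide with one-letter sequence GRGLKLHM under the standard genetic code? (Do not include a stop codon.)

13824

Gly: 4 codons.
Arg: 6 codons.
Gly: 4 codons.
Leu: 6 codons.
Lys: 2 codons.
Leu: 6 codons.
His: 2 codons.
Met: 1 codon.
4 × 6 × 4 × 6 × 2 × 6 × 2 × 1 = 13824.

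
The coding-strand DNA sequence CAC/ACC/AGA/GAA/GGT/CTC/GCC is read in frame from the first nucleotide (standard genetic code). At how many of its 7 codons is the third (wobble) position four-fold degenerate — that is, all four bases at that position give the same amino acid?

4

Codon 1 CAC (His): third position 2-fold.
Codon 2 ACC (Thr): third position 4-fold.
Codon 3 AGA (Arg): third position 2-fold.
Codon 4 GAA (Glu): third position 2-fold.
Codon 5 GGT (Gly): third position 4-fold.
Codon 6 CTC (Leu): third position 4-fold.
Codon 7 GCC (Ala): third position 4-fold.
Four-fold degenerate third positions: 4.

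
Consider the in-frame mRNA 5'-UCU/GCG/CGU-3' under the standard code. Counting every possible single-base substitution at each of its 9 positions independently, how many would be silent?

Codon 1 (UCU, Ser): 3 synonymous substitutions.
Codon 2 (GCG, Ala): 3 synonymous substitutions.
Codon 3 (CGU, Arg): 3 synonymous substitutions.
Total: 3 + 3 + 3 = 9.

9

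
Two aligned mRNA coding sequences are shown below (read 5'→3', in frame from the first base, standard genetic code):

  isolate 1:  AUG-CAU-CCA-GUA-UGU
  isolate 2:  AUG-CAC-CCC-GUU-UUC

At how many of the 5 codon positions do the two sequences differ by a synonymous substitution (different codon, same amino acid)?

3

Codon 1: AUG Met / AUG Met — identical.
Codon 2: CAU His / CAC His — synonymous.
Codon 3: CCA Pro / CCC Pro — synonymous.
Codon 4: GUA Val / GUU Val — synonymous.
Codon 5: UGU Cys / UUC Phe — nonsynonymous.
Synonymous differences: 3.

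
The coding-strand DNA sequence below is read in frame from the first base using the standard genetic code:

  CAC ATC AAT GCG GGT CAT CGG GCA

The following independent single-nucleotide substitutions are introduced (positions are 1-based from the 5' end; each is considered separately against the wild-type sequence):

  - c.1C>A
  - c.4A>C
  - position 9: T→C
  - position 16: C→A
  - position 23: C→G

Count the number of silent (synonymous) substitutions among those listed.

Codon 1: CAC (His) → AAC (Asn) — missense.
Codon 2: ATC (Ile) → CTC (Leu) — missense.
Codon 3: AAT (Asn) → AAC (Asn) — synonymous.
Codon 6: CAT (His) → AAT (Asn) — missense.
Codon 8: GCA (Ala) → GGA (Gly) — missense.
Synonymous: 1 of 5.

1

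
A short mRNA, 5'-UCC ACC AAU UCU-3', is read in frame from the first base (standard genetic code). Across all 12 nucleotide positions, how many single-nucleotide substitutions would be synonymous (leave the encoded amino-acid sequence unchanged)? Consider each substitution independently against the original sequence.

Codon 1 (UCC, Ser): 3 synonymous substitutions.
Codon 2 (ACC, Thr): 3 synonymous substitutions.
Codon 3 (AAU, Asn): 1 synonymous substitution.
Codon 4 (UCU, Ser): 3 synonymous substitutions.
Total: 3 + 3 + 1 + 3 = 10.

10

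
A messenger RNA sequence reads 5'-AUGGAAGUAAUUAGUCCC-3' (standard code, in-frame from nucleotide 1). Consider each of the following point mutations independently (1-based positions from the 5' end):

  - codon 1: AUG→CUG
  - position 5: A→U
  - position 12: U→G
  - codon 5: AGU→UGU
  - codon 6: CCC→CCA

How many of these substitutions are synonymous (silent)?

Codon 1: AUG (Met) → CUG (Leu) — missense.
Codon 2: GAA (Glu) → GUA (Val) — missense.
Codon 4: AUU (Ile) → AUG (Met) — missense.
Codon 5: AGU (Ser) → UGU (Cys) — missense.
Codon 6: CCC (Pro) → CCA (Pro) — synonymous.
Synonymous: 1 of 5.

1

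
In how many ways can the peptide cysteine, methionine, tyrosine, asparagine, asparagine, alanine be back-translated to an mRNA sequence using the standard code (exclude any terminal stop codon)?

Cys: 2 codons.
Met: 1 codon.
Tyr: 2 codons.
Asn: 2 codons.
Asn: 2 codons.
Ala: 4 codons.
2 × 1 × 2 × 2 × 2 × 4 = 64.

64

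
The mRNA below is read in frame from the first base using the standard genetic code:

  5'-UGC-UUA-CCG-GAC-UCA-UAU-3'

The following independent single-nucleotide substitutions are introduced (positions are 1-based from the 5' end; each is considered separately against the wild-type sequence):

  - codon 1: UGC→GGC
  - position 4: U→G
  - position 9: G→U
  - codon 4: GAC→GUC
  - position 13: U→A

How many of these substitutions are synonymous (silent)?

Codon 1: UGC (Cys) → GGC (Gly) — missense.
Codon 2: UUA (Leu) → GUA (Val) — missense.
Codon 3: CCG (Pro) → CCU (Pro) — synonymous.
Codon 4: GAC (Asp) → GUC (Val) — missense.
Codon 5: UCA (Ser) → ACA (Thr) — missense.
Synonymous: 1 of 5.

1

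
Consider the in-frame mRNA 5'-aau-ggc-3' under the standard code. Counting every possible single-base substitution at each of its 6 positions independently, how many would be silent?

4

Codon 1 (AAU, Asn): 1 synonymous substitution.
Codon 2 (GGC, Gly): 3 synonymous substitutions.
Total: 1 + 3 = 4.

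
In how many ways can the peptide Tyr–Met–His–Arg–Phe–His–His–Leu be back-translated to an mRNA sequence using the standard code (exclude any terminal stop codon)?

1152

Tyr: 2 codons.
Met: 1 codon.
His: 2 codons.
Arg: 6 codons.
Phe: 2 codons.
His: 2 codons.
His: 2 codons.
Leu: 6 codons.
2 × 1 × 2 × 6 × 2 × 2 × 2 × 6 = 1152.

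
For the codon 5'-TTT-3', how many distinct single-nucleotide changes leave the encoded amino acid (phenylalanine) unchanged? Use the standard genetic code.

Position 1: none → 0 synonymous.
Position 2: none → 0 synonymous.
Position 3: TTC → 1 synonymous.
Total: 0 + 0 + 1 = 1.

1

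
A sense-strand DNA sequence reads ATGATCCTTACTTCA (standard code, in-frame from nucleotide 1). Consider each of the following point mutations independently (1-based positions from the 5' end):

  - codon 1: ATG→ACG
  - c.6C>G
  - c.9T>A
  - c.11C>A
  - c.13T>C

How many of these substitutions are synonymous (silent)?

Codon 1: ATG (Met) → ACG (Thr) — missense.
Codon 2: ATC (Ile) → ATG (Met) — missense.
Codon 3: CTT (Leu) → CTA (Leu) — synonymous.
Codon 4: ACT (Thr) → AAT (Asn) — missense.
Codon 5: TCA (Ser) → CCA (Pro) — missense.
Synonymous: 1 of 5.

1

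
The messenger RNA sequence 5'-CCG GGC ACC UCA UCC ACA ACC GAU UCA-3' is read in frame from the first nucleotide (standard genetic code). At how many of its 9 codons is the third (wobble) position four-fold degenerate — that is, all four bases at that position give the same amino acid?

Codon 1 CCG (Pro): third position 4-fold.
Codon 2 GGC (Gly): third position 4-fold.
Codon 3 ACC (Thr): third position 4-fold.
Codon 4 UCA (Ser): third position 4-fold.
Codon 5 UCC (Ser): third position 4-fold.
Codon 6 ACA (Thr): third position 4-fold.
Codon 7 ACC (Thr): third position 4-fold.
Codon 8 GAU (Asp): third position 2-fold.
Codon 9 UCA (Ser): third position 4-fold.
Four-fold degenerate third positions: 8.

8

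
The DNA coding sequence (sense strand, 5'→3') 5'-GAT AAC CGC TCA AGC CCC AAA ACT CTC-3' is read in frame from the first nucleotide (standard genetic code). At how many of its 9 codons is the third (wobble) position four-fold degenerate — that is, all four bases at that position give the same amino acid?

Codon 1 GAT (Asp): third position 2-fold.
Codon 2 AAC (Asn): third position 2-fold.
Codon 3 CGC (Arg): third position 4-fold.
Codon 4 TCA (Ser): third position 4-fold.
Codon 5 AGC (Ser): third position 2-fold.
Codon 6 CCC (Pro): third position 4-fold.
Codon 7 AAA (Lys): third position 2-fold.
Codon 8 ACT (Thr): third position 4-fold.
Codon 9 CTC (Leu): third position 4-fold.
Four-fold degenerate third positions: 5.

5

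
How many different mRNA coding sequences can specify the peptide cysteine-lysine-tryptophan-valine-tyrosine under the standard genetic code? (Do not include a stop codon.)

32

Cys: 2 codons.
Lys: 2 codons.
Trp: 1 codon.
Val: 4 codons.
Tyr: 2 codons.
2 × 2 × 1 × 4 × 2 = 32.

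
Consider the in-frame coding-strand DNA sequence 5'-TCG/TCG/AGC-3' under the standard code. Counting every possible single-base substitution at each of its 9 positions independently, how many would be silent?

7

Codon 1 (TCG, Ser): 3 synonymous substitutions.
Codon 2 (TCG, Ser): 3 synonymous substitutions.
Codon 3 (AGC, Ser): 1 synonymous substitution.
Total: 3 + 3 + 1 = 7.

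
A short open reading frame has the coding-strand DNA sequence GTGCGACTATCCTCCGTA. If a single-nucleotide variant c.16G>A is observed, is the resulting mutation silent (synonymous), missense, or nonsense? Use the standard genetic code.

Position 16 falls in codon 6: GTA → Val.
After the substitution the codon is ATA → Ile.
Val ≠ Ile, so this is a missense mutation.

missense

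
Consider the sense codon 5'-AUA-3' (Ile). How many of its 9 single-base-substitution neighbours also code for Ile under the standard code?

Position 1: none → 0 synonymous.
Position 2: none → 0 synonymous.
Position 3: AUU, AUC → 2 synonymous.
Total: 0 + 0 + 2 = 2.

2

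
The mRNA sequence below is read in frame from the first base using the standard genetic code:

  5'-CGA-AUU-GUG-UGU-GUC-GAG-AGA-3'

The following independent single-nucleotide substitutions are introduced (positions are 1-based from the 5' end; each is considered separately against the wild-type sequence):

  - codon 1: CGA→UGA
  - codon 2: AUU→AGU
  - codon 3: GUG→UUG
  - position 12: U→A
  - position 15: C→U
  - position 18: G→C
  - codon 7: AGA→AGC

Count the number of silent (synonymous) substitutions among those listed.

1

Codon 1: CGA (Arg) → UGA (Stop) — nonsense.
Codon 2: AUU (Ile) → AGU (Ser) — missense.
Codon 3: GUG (Val) → UUG (Leu) — missense.
Codon 4: UGU (Cys) → UGA (Stop) — nonsense.
Codon 5: GUC (Val) → GUU (Val) — synonymous.
Codon 6: GAG (Glu) → GAC (Asp) — missense.
Codon 7: AGA (Arg) → AGC (Ser) — missense.
Synonymous: 1 of 7.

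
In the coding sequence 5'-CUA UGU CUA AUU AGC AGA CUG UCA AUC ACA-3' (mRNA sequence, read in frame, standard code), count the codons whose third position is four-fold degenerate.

Codon 1 CUA (Leu): third position 4-fold.
Codon 2 UGU (Cys): third position 2-fold.
Codon 3 CUA (Leu): third position 4-fold.
Codon 4 AUU (Ile): third position 3-fold.
Codon 5 AGC (Ser): third position 2-fold.
Codon 6 AGA (Arg): third position 2-fold.
Codon 7 CUG (Leu): third position 4-fold.
Codon 8 UCA (Ser): third position 4-fold.
Codon 9 AUC (Ile): third position 3-fold.
Codon 10 ACA (Thr): third position 4-fold.
Four-fold degenerate third positions: 5.

5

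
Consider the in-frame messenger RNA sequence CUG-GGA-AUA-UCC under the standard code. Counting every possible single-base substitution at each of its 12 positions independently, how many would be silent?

Codon 1 (CUG, Leu): 4 synonymous substitutions.
Codon 2 (GGA, Gly): 3 synonymous substitutions.
Codon 3 (AUA, Ile): 2 synonymous substitutions.
Codon 4 (UCC, Ser): 3 synonymous substitutions.
Total: 4 + 3 + 2 + 3 = 12.

12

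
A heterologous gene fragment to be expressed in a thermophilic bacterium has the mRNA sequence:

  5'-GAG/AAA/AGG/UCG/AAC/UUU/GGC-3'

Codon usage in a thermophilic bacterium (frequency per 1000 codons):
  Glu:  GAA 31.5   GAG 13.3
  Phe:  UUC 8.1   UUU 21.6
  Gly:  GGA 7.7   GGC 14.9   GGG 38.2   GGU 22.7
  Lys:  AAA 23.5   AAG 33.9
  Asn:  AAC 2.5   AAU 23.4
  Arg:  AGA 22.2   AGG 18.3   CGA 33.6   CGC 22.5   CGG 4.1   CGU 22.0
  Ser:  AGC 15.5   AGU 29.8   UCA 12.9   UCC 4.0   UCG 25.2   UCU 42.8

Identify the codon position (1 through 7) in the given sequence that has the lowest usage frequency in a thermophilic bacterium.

5

Codon 1 GAG (Glu): 13.3 per 1000.
Codon 2 AAA (Lys): 23.5 per 1000.
Codon 3 AGG (Arg): 18.3 per 1000.
Codon 4 UCG (Ser): 25.2 per 1000.
Codon 5 AAC (Asn): 2.5 per 1000.
Codon 6 UUU (Phe): 21.6 per 1000.
Codon 7 GGC (Gly): 14.9 per 1000.
Lowest frequency is 2.5 at codon 5.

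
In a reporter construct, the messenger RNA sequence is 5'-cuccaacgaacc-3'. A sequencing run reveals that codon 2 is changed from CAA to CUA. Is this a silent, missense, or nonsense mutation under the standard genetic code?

Position 5 falls in codon 2: CAA → Gln.
After the substitution the codon is CUA → Leu.
Gln ≠ Leu, so this is a missense mutation.

missense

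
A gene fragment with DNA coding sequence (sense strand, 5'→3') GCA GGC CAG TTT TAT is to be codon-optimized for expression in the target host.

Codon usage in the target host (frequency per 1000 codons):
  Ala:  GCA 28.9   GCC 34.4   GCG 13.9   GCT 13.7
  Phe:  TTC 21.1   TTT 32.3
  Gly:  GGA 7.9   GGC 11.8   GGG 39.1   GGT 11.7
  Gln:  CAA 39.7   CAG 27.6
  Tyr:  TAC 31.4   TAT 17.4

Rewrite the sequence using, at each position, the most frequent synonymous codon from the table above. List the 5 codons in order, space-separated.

GCC GGG CAA TTT TAC

Codon 1 (Ala): best is GCC at 34.4.
Codon 2 (Gly): best is GGG at 39.1.
Codon 3 (Gln): best is CAA at 39.7.
Codon 4 (Phe): best is TTT at 32.3.
Codon 5 (Tyr): best is TAC at 31.4.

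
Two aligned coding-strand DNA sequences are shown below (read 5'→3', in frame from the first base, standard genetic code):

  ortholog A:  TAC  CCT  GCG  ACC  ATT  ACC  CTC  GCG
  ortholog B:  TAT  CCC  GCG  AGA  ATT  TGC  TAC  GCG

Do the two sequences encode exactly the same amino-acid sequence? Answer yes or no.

Codon 1: TAC Tyr / TAT Tyr — synonymous.
Codon 2: CCT Pro / CCC Pro — synonymous.
Codon 3: GCG Ala / GCG Ala — identical.
Codon 4: ACC Thr / AGA Arg — nonsynonymous.
Codon 5: ATT Ile / ATT Ile — identical.
Codon 6: ACC Thr / TGC Cys — nonsynonymous.
Codon 7: CTC Leu / TAC Tyr — nonsynonymous.
Codon 8: GCG Ala / GCG Ala — identical.
Nonsynonymous differences: 3 → different protein.

no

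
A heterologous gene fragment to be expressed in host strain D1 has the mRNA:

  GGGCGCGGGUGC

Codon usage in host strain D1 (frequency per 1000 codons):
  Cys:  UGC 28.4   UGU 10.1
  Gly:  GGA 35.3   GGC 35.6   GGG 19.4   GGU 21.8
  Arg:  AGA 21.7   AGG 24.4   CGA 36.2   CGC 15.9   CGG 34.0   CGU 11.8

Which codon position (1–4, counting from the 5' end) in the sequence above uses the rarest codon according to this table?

Codon 1 GGG (Gly): 19.4 per 1000.
Codon 2 CGC (Arg): 15.9 per 1000.
Codon 3 GGG (Gly): 19.4 per 1000.
Codon 4 UGC (Cys): 28.4 per 1000.
Lowest frequency is 15.9 at codon 2.

2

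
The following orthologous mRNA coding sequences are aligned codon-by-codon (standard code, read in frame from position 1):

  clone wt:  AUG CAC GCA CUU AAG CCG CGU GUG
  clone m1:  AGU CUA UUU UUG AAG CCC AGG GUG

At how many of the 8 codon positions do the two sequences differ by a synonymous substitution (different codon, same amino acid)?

3

Codon 1: AUG Met / AGU Ser — nonsynonymous.
Codon 2: CAC His / CUA Leu — nonsynonymous.
Codon 3: GCA Ala / UUU Phe — nonsynonymous.
Codon 4: CUU Leu / UUG Leu — synonymous.
Codon 5: AAG Lys / AAG Lys — identical.
Codon 6: CCG Pro / CCC Pro — synonymous.
Codon 7: CGU Arg / AGG Arg — synonymous.
Codon 8: GUG Val / GUG Val — identical.
Synonymous differences: 3.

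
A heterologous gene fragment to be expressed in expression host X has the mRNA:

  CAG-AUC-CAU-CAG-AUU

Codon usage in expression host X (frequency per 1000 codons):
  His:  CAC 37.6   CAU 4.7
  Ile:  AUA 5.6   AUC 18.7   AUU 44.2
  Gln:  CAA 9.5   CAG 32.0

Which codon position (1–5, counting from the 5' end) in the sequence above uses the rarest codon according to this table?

Codon 1 CAG (Gln): 32.0 per 1000.
Codon 2 AUC (Ile): 18.7 per 1000.
Codon 3 CAU (His): 4.7 per 1000.
Codon 4 CAG (Gln): 32.0 per 1000.
Codon 5 AUU (Ile): 44.2 per 1000.
Lowest frequency is 4.7 at codon 3.

3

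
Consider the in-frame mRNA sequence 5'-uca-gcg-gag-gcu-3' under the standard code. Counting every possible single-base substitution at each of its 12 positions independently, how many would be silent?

Codon 1 (UCA, Ser): 3 synonymous substitutions.
Codon 2 (GCG, Ala): 3 synonymous substitutions.
Codon 3 (GAG, Glu): 1 synonymous substitution.
Codon 4 (GCU, Ala): 3 synonymous substitutions.
Total: 3 + 3 + 1 + 3 = 10.

10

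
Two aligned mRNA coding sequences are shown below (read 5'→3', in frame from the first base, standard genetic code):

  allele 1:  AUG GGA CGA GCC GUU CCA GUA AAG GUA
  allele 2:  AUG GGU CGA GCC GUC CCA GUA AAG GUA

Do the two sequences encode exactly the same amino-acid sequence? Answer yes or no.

Codon 1: AUG Met / AUG Met — identical.
Codon 2: GGA Gly / GGU Gly — synonymous.
Codon 3: CGA Arg / CGA Arg — identical.
Codon 4: GCC Ala / GCC Ala — identical.
Codon 5: GUU Val / GUC Val — synonymous.
Codon 6: CCA Pro / CCA Pro — identical.
Codon 7: GUA Val / GUA Val — identical.
Codon 8: AAG Lys / AAG Lys — identical.
Codon 9: GUA Val / GUA Val — identical.
Nonsynonymous differences: 0 → same protein.

yes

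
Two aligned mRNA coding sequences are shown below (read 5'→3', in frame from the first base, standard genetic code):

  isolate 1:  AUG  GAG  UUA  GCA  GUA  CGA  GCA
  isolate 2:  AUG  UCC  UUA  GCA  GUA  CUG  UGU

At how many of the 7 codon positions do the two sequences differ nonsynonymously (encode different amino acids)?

3

Codon 1: AUG Met / AUG Met — identical.
Codon 2: GAG Glu / UCC Ser — nonsynonymous.
Codon 3: UUA Leu / UUA Leu — identical.
Codon 4: GCA Ala / GCA Ala — identical.
Codon 5: GUA Val / GUA Val — identical.
Codon 6: CGA Arg / CUG Leu — nonsynonymous.
Codon 7: GCA Ala / UGU Cys — nonsynonymous.
Nonsynonymous differences: 3.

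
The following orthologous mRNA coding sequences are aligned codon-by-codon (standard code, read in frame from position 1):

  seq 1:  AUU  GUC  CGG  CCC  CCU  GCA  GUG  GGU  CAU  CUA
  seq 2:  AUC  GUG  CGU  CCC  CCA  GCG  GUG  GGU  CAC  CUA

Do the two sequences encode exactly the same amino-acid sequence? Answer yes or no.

yes

Codon 1: AUU Ile / AUC Ile — synonymous.
Codon 2: GUC Val / GUG Val — synonymous.
Codon 3: CGG Arg / CGU Arg — synonymous.
Codon 4: CCC Pro / CCC Pro — identical.
Codon 5: CCU Pro / CCA Pro — synonymous.
Codon 6: GCA Ala / GCG Ala — synonymous.
Codon 7: GUG Val / GUG Val — identical.
Codon 8: GGU Gly / GGU Gly — identical.
Codon 9: CAU His / CAC His — synonymous.
Codon 10: CUA Leu / CUA Leu — identical.
Nonsynonymous differences: 0 → same protein.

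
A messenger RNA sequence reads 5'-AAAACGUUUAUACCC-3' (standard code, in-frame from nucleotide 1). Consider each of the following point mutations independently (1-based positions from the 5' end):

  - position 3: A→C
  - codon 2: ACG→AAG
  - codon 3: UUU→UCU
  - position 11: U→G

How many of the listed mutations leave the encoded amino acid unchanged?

Codon 1: AAA (Lys) → AAC (Asn) — missense.
Codon 2: ACG (Thr) → AAG (Lys) — missense.
Codon 3: UUU (Phe) → UCU (Ser) — missense.
Codon 4: AUA (Ile) → AGA (Arg) — missense.
Synonymous: 0 of 4.

0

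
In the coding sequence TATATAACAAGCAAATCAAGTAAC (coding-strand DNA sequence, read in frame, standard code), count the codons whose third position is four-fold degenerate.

Codon 1 TAT (Tyr): third position 2-fold.
Codon 2 ATA (Ile): third position 3-fold.
Codon 3 ACA (Thr): third position 4-fold.
Codon 4 AGC (Ser): third position 2-fold.
Codon 5 AAA (Lys): third position 2-fold.
Codon 6 TCA (Ser): third position 4-fold.
Codon 7 AGT (Ser): third position 2-fold.
Codon 8 AAC (Asn): third position 2-fold.
Four-fold degenerate third positions: 2.

2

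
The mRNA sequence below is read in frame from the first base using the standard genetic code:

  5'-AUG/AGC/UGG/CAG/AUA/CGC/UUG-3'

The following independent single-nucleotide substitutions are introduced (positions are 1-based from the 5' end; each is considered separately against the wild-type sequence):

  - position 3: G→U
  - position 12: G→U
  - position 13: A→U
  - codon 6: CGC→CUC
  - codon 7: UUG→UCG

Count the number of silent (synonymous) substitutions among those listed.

0

Codon 1: AUG (Met) → AUU (Ile) — missense.
Codon 4: CAG (Gln) → CAU (His) — missense.
Codon 5: AUA (Ile) → UUA (Leu) — missense.
Codon 6: CGC (Arg) → CUC (Leu) — missense.
Codon 7: UUG (Leu) → UCG (Ser) — missense.
Synonymous: 0 of 5.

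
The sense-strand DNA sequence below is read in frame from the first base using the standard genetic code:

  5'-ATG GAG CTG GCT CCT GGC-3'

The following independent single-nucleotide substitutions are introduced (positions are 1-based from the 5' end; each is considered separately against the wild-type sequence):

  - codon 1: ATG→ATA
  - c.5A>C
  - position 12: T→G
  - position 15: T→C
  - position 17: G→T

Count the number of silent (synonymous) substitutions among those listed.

2

Codon 1: ATG (Met) → ATA (Ile) — missense.
Codon 2: GAG (Glu) → GCG (Ala) — missense.
Codon 4: GCT (Ala) → GCG (Ala) — synonymous.
Codon 5: CCT (Pro) → CCC (Pro) — synonymous.
Codon 6: GGC (Gly) → GTC (Val) — missense.
Synonymous: 2 of 5.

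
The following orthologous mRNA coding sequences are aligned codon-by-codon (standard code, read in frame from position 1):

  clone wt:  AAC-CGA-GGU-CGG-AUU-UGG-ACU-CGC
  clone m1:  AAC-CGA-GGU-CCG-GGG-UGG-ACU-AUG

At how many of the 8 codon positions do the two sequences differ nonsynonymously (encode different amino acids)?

3

Codon 1: AAC Asn / AAC Asn — identical.
Codon 2: CGA Arg / CGA Arg — identical.
Codon 3: GGU Gly / GGU Gly — identical.
Codon 4: CGG Arg / CCG Pro — nonsynonymous.
Codon 5: AUU Ile / GGG Gly — nonsynonymous.
Codon 6: UGG Trp / UGG Trp — identical.
Codon 7: ACU Thr / ACU Thr — identical.
Codon 8: CGC Arg / AUG Met — nonsynonymous.
Nonsynonymous differences: 3.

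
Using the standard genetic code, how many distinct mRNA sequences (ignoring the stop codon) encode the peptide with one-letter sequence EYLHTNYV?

3072

Glu: 2 codons.
Tyr: 2 codons.
Leu: 6 codons.
His: 2 codons.
Thr: 4 codons.
Asn: 2 codons.
Tyr: 2 codons.
Val: 4 codons.
2 × 2 × 6 × 2 × 4 × 2 × 2 × 4 = 3072.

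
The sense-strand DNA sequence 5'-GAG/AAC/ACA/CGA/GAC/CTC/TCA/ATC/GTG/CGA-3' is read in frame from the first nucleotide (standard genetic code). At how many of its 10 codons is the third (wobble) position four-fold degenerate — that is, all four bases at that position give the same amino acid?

6

Codon 1 GAG (Glu): third position 2-fold.
Codon 2 AAC (Asn): third position 2-fold.
Codon 3 ACA (Thr): third position 4-fold.
Codon 4 CGA (Arg): third position 4-fold.
Codon 5 GAC (Asp): third position 2-fold.
Codon 6 CTC (Leu): third position 4-fold.
Codon 7 TCA (Ser): third position 4-fold.
Codon 8 ATC (Ile): third position 3-fold.
Codon 9 GTG (Val): third position 4-fold.
Codon 10 CGA (Arg): third position 4-fold.
Four-fold degenerate third positions: 6.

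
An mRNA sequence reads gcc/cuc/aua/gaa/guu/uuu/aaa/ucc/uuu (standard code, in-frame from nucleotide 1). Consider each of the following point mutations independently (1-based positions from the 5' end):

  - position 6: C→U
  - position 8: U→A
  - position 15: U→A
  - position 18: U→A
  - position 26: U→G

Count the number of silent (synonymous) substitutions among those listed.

2

Codon 2: CUC (Leu) → CUU (Leu) — synonymous.
Codon 3: AUA (Ile) → AAA (Lys) — missense.
Codon 5: GUU (Val) → GUA (Val) — synonymous.
Codon 6: UUU (Phe) → UUA (Leu) — missense.
Codon 9: UUU (Phe) → UGU (Cys) — missense.
Synonymous: 2 of 5.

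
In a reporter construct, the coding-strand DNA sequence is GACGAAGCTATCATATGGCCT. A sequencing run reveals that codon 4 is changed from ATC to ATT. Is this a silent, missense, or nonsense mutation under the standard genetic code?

silent

Position 12 falls in codon 4: ATC → Ile.
After the substitution the codon is ATT → Ile.
Both encode Ile, so the change is synonymous.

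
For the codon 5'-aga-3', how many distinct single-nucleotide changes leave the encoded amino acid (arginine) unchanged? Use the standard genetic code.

2

Position 1: CGA → 1 synonymous.
Position 2: none → 0 synonymous.
Position 3: AGG → 1 synonymous.
Total: 1 + 0 + 1 = 2.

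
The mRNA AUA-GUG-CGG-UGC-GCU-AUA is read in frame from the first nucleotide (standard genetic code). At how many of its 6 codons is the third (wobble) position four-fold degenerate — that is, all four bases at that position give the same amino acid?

3

Codon 1 AUA (Ile): third position 3-fold.
Codon 2 GUG (Val): third position 4-fold.
Codon 3 CGG (Arg): third position 4-fold.
Codon 4 UGC (Cys): third position 2-fold.
Codon 5 GCU (Ala): third position 4-fold.
Codon 6 AUA (Ile): third position 3-fold.
Four-fold degenerate third positions: 3.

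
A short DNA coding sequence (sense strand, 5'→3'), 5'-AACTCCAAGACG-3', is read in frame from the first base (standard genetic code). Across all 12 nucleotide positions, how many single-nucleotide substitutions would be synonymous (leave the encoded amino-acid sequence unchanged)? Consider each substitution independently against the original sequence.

8

Codon 1 (AAC, Asn): 1 synonymous substitution.
Codon 2 (TCC, Ser): 3 synonymous substitutions.
Codon 3 (AAG, Lys): 1 synonymous substitution.
Codon 4 (ACG, Thr): 3 synonymous substitutions.
Total: 1 + 3 + 1 + 3 = 8.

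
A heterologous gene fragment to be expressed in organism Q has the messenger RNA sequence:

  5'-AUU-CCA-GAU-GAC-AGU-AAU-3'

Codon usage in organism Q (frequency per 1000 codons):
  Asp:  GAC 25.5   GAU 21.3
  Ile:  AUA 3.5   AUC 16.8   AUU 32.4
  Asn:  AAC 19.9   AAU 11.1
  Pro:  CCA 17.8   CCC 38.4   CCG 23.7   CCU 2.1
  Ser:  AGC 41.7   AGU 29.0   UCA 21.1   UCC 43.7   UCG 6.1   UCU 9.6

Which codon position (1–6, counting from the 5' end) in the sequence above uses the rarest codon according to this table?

6

Codon 1 AUU (Ile): 32.4 per 1000.
Codon 2 CCA (Pro): 17.8 per 1000.
Codon 3 GAU (Asp): 21.3 per 1000.
Codon 4 GAC (Asp): 25.5 per 1000.
Codon 5 AGU (Ser): 29.0 per 1000.
Codon 6 AAU (Asn): 11.1 per 1000.
Lowest frequency is 11.1 at codon 6.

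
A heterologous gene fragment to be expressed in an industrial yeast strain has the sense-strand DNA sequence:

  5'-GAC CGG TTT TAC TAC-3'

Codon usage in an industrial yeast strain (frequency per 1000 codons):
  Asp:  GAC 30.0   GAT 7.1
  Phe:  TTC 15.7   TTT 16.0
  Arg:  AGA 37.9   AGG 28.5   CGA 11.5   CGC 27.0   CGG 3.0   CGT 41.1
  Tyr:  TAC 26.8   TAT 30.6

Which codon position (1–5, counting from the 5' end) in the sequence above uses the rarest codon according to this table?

2

Codon 1 GAC (Asp): 30.0 per 1000.
Codon 2 CGG (Arg): 3.0 per 1000.
Codon 3 TTT (Phe): 16.0 per 1000.
Codon 4 TAC (Tyr): 26.8 per 1000.
Codon 5 TAC (Tyr): 26.8 per 1000.
Lowest frequency is 3.0 at codon 2.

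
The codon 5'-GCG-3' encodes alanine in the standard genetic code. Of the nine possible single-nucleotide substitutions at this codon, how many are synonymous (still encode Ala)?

3

Position 1: none → 0 synonymous.
Position 2: none → 0 synonymous.
Position 3: GCU, GCC, GCA → 3 synonymous.
Total: 0 + 0 + 3 = 3.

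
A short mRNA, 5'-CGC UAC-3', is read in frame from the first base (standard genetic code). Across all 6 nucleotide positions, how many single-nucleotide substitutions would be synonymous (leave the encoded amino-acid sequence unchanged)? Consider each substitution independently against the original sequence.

Codon 1 (CGC, Arg): 3 synonymous substitutions.
Codon 2 (UAC, Tyr): 1 synonymous substitution.
Total: 3 + 1 = 4.

4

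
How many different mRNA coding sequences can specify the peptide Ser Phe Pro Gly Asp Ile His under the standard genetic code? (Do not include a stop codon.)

2304

Ser: 6 codons.
Phe: 2 codons.
Pro: 4 codons.
Gly: 4 codons.
Asp: 2 codons.
Ile: 3 codons.
His: 2 codons.
6 × 2 × 4 × 4 × 2 × 3 × 2 = 2304.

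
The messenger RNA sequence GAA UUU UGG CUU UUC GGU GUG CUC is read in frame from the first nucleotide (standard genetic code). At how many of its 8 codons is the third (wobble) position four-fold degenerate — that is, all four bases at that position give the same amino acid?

4

Codon 1 GAA (Glu): third position 2-fold.
Codon 2 UUU (Phe): third position 2-fold.
Codon 3 UGG (Trp): third position 1-fold.
Codon 4 CUU (Leu): third position 4-fold.
Codon 5 UUC (Phe): third position 2-fold.
Codon 6 GGU (Gly): third position 4-fold.
Codon 7 GUG (Val): third position 4-fold.
Codon 8 CUC (Leu): third position 4-fold.
Four-fold degenerate third positions: 4.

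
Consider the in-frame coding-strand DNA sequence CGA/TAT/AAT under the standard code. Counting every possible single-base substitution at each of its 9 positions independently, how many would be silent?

Codon 1 (CGA, Arg): 4 synonymous substitutions.
Codon 2 (TAT, Tyr): 1 synonymous substitution.
Codon 3 (AAT, Asn): 1 synonymous substitution.
Total: 4 + 1 + 1 = 6.

6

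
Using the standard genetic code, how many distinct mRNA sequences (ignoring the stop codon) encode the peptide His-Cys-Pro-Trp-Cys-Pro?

128

His: 2 codons.
Cys: 2 codons.
Pro: 4 codons.
Trp: 1 codon.
Cys: 2 codons.
Pro: 4 codons.
2 × 2 × 4 × 1 × 2 × 4 = 128.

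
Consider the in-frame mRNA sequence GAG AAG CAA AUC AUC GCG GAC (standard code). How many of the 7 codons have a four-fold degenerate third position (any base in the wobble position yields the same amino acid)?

1

Codon 1 GAG (Glu): third position 2-fold.
Codon 2 AAG (Lys): third position 2-fold.
Codon 3 CAA (Gln): third position 2-fold.
Codon 4 AUC (Ile): third position 3-fold.
Codon 5 AUC (Ile): third position 3-fold.
Codon 6 GCG (Ala): third position 4-fold.
Codon 7 GAC (Asp): third position 2-fold.
Four-fold degenerate third positions: 1.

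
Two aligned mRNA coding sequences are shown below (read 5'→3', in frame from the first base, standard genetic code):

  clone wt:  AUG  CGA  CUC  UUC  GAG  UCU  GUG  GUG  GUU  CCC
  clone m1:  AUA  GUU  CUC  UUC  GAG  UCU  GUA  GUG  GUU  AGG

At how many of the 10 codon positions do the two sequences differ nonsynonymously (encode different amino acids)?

Codon 1: AUG Met / AUA Ile — nonsynonymous.
Codon 2: CGA Arg / GUU Val — nonsynonymous.
Codon 3: CUC Leu / CUC Leu — identical.
Codon 4: UUC Phe / UUC Phe — identical.
Codon 5: GAG Glu / GAG Glu — identical.
Codon 6: UCU Ser / UCU Ser — identical.
Codon 7: GUG Val / GUA Val — synonymous.
Codon 8: GUG Val / GUG Val — identical.
Codon 9: GUU Val / GUU Val — identical.
Codon 10: CCC Pro / AGG Arg — nonsynonymous.
Nonsynonymous differences: 3.

3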